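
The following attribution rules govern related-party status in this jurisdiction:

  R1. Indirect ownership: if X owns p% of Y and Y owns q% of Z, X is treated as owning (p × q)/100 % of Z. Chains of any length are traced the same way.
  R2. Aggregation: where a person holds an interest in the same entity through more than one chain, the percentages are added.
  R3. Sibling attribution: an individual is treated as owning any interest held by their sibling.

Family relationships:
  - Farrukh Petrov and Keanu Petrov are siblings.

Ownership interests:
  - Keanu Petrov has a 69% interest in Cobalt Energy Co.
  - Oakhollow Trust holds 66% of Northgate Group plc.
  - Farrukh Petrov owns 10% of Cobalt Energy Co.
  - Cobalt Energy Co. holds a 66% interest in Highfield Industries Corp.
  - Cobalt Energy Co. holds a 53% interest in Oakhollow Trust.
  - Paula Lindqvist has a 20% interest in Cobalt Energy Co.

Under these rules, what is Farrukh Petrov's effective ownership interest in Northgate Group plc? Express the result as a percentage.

27.6342%

By sibling attribution (R3), Farrukh Petrov is treated as also owning Keanu Petrov's interest in Cobalt Energy Co, giving 10% + 69% = 79%.
Chain via Cobalt Energy Co. → Oakhollow Trust (R1): 79% × 53% × 66% = 27.6342% of Northgate Group plc.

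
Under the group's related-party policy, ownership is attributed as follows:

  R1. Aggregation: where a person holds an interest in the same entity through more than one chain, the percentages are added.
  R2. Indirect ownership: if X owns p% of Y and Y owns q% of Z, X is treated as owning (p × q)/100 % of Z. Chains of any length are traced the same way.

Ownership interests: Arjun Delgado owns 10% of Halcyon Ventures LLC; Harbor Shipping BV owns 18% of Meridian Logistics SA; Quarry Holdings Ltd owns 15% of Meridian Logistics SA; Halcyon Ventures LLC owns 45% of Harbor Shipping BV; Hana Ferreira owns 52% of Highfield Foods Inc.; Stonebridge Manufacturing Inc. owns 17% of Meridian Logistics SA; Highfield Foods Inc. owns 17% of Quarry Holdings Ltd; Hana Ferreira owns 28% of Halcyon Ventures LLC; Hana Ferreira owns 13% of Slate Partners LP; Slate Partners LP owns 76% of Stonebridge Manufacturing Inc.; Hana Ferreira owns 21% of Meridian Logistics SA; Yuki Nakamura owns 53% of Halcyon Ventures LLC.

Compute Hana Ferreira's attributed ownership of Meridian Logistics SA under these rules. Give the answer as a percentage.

26.2736%

Chain via Highfield Foods Inc. → Quarry Holdings Ltd (R2): 52% × 17% × 15% = 1.326% of Meridian Logistics SA.
Chain via Halcyon Ventures LLC → Harbor Shipping BV (R2): 28% × 45% × 18% = 2.268% of Meridian Logistics SA.
Chain via Slate Partners LP → Stonebridge Manufacturing Inc. (R2): 13% × 76% × 17% = 1.6796% of Meridian Logistics SA.
Direct interest in Meridian Logistics SA: 21%.
Aggregating (R1): 1.326% + 2.268% + 1.6796% + 21% = 26.2736%.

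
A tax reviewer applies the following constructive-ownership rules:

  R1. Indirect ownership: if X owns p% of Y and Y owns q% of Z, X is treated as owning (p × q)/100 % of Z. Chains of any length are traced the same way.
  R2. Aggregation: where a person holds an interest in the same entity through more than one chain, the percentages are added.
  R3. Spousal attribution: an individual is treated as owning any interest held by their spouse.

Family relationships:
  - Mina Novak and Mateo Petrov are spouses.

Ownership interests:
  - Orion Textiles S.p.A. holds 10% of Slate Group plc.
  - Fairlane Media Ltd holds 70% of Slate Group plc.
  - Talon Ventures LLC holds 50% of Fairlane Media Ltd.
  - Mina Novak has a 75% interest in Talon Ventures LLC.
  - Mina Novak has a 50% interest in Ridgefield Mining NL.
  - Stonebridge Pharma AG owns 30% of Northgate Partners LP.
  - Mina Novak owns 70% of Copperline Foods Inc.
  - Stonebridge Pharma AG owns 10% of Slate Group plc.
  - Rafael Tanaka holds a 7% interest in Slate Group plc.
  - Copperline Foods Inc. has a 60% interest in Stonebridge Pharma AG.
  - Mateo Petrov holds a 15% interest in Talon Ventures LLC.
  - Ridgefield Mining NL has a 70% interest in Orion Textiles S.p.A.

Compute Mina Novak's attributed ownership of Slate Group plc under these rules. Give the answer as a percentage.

39.2%

By spousal attribution (R3), Mina Novak is treated as also owning Mateo Petrov's interest in Talon Ventures LLC, giving 75% + 15% = 90%.
Chain via Copperline Foods Inc. → Stonebridge Pharma AG (R1): 70% × 60% × 10% = 4.2% of Slate Group plc.
Chain via Talon Ventures LLC → Fairlane Media Ltd (R1): 90% × 50% × 70% = 31.5% of Slate Group plc.
Chain via Ridgefield Mining NL → Orion Textiles S.p.A. (R1): 50% × 70% × 10% = 3.5% of Slate Group plc.
Aggregating (R2): 4.2% + 31.5% + 3.5% = 39.2%.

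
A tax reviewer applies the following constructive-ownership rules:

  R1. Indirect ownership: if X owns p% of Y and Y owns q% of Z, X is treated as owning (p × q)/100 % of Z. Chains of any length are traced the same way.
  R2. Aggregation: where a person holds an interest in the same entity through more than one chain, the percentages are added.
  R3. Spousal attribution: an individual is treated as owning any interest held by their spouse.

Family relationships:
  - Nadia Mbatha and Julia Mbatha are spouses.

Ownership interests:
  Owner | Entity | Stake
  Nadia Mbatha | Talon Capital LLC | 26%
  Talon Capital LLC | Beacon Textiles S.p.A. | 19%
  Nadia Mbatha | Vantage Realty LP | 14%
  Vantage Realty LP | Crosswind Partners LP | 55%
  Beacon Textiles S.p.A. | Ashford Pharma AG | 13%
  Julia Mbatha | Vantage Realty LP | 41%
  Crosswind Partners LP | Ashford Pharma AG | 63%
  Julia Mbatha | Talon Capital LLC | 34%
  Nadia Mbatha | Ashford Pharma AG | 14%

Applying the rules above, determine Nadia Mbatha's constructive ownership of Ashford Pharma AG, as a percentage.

34.5395%

By spousal attribution (R3), Nadia Mbatha is treated as also owning Julia Mbatha's interest in Talon Capital LLC, giving 26% + 34% = 60%.
By spousal attribution (R3), Nadia Mbatha is treated as also owning Julia Mbatha's interest in Vantage Realty LP, giving 14% + 41% = 55%.
Chain via Talon Capital LLC → Beacon Textiles S.p.A. (R1): 60% × 19% × 13% = 1.482% of Ashford Pharma AG.
Chain via Vantage Realty LP → Crosswind Partners LP (R1): 55% × 55% × 63% = 19.0575% of Ashford Pharma AG.
Direct interest in Ashford Pharma AG: 14%.
Aggregating (R2): 1.482% + 19.0575% + 14% = 34.5395%.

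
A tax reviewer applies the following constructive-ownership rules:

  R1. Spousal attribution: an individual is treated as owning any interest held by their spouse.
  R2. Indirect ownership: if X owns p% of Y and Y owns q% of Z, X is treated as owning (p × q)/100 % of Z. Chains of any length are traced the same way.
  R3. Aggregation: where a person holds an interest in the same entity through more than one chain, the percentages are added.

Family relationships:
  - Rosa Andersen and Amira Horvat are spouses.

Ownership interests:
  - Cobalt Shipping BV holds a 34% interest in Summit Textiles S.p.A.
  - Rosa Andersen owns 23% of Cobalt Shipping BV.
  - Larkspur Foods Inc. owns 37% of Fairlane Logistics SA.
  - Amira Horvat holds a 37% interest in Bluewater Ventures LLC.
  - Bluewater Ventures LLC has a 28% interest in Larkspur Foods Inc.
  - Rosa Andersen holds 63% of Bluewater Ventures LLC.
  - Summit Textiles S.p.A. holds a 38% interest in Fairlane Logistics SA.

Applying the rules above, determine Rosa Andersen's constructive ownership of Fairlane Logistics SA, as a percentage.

13.3316%

By spousal attribution (R1), Rosa Andersen is treated as also owning Amira Horvat's interest in Bluewater Ventures LLC, giving 63% + 37% = 100%.
Chain via Bluewater Ventures LLC → Larkspur Foods Inc. (R2): 100% × 28% × 37% = 10.36% of Fairlane Logistics SA.
Chain via Cobalt Shipping BV → Summit Textiles S.p.A. (R2): 23% × 34% × 38% = 2.9716% of Fairlane Logistics SA.
Aggregating (R3): 10.36% + 2.9716% = 13.3316%.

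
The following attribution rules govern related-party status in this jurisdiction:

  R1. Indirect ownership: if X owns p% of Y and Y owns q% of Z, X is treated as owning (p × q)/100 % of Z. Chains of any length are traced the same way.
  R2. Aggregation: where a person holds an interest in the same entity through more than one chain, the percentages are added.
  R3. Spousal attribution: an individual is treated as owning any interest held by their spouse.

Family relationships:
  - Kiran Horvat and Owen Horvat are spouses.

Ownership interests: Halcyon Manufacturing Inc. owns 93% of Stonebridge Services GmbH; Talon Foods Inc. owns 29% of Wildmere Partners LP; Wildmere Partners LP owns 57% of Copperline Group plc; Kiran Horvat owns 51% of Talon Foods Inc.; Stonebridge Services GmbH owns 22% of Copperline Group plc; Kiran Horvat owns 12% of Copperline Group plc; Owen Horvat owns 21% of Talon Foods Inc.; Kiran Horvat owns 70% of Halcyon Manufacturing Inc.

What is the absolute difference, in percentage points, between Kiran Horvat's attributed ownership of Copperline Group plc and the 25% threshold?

By spousal attribution (R3), Kiran Horvat is treated as also owning Owen Horvat's interest in Talon Foods Inc, giving 51% + 21% = 72%.
Chain via Talon Foods Inc. → Wildmere Partners LP (R1): 72% × 29% × 57% = 11.9016% of Copperline Group plc.
Chain via Halcyon Manufacturing Inc. → Stonebridge Services GmbH (R1): 70% × 93% × 22% = 14.322% of Copperline Group plc.
Direct interest in Copperline Group plc: 12%.
Aggregating (R2): 11.9016% + 14.322% + 12% = 38.2236%.
38.2236% exceeds the 25% threshold by 13.2236 percentage points.

13.2236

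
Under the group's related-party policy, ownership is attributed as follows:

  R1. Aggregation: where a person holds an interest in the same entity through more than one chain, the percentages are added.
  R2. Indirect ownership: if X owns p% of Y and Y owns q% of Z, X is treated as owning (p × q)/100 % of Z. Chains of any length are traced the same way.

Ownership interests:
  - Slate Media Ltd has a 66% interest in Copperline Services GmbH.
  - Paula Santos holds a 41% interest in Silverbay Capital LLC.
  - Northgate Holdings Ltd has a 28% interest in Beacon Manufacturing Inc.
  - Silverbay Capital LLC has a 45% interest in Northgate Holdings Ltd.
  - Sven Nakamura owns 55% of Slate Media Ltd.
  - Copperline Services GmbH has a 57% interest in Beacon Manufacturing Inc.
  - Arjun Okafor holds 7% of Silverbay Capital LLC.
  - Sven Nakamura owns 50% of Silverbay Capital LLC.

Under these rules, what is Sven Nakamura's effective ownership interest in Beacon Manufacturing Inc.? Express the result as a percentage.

Chain via Silverbay Capital LLC → Northgate Holdings Ltd (R2): 50% × 45% × 28% = 6.3% of Beacon Manufacturing Inc.
Chain via Slate Media Ltd → Copperline Services GmbH (R2): 55% × 66% × 57% = 20.691% of Beacon Manufacturing Inc.
Aggregating (R1): 6.3% + 20.691% = 26.991%.

26.991%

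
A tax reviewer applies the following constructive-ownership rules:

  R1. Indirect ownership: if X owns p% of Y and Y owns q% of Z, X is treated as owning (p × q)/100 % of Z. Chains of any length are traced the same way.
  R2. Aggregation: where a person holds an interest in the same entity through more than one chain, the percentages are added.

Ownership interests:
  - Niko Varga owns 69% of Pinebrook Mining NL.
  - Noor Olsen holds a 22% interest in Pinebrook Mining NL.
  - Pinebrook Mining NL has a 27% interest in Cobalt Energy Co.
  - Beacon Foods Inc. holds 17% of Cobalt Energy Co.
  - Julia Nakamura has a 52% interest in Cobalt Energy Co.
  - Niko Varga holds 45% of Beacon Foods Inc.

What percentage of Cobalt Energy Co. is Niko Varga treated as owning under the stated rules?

26.28%

Chain via Beacon Foods Inc. (R1): 45% × 17% = 7.65% of Cobalt Energy Co.
Chain via Pinebrook Mining NL (R1): 69% × 27% = 18.63% of Cobalt Energy Co.
Aggregating (R2): 7.65% + 18.63% = 26.28%.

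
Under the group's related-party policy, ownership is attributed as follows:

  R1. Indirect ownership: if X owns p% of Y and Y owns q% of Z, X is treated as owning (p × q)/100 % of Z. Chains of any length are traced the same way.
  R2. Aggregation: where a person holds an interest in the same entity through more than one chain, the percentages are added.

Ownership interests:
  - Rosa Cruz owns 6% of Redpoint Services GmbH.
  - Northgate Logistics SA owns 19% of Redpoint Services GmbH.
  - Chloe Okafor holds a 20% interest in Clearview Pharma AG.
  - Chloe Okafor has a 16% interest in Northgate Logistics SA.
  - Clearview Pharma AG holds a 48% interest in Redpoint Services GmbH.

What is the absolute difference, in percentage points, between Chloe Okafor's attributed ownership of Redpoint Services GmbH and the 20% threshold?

Chain via Clearview Pharma AG (R1): 20% × 48% = 9.6% of Redpoint Services GmbH.
Chain via Northgate Logistics SA (R1): 16% × 19% = 3.04% of Redpoint Services GmbH.
Aggregating (R2): 9.6% + 3.04% = 12.64%.
12.64% falls short of the 20% threshold by 7.36 percentage points.

7.36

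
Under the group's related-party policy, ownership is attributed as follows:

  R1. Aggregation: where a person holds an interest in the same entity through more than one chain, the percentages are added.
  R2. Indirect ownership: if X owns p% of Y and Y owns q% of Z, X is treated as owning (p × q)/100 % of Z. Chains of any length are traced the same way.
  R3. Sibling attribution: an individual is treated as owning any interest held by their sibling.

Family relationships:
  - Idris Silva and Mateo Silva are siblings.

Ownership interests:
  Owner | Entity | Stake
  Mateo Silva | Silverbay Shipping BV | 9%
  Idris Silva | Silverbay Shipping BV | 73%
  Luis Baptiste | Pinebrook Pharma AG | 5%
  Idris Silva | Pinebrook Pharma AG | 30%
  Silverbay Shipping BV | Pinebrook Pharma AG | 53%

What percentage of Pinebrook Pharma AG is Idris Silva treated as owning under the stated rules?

By sibling attribution (R3), Idris Silva is treated as also owning Mateo Silva's interest in Silverbay Shipping BV, giving 73% + 9% = 82%.
Chain via Silverbay Shipping BV (R2): 82% × 53% = 43.46% of Pinebrook Pharma AG.
Direct interest in Pinebrook Pharma AG: 30%.
Aggregating (R1): 43.46% + 30% = 73.46%.

73.46%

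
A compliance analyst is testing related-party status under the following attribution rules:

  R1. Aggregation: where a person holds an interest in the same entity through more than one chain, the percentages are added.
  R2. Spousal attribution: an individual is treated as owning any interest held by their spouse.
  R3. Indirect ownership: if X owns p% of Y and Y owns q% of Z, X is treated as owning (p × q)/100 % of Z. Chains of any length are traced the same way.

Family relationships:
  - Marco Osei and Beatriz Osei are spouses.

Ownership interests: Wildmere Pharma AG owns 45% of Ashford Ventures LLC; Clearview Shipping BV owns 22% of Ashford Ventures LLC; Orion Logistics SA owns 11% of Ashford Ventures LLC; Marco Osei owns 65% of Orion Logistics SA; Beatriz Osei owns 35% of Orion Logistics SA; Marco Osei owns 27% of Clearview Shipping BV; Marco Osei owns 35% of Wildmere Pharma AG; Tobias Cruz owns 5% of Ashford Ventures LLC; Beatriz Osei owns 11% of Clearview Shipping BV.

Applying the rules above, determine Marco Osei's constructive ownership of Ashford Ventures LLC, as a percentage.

35.11%

By spousal attribution (R2), Marco Osei is treated as also owning Beatriz Osei's interest in Orion Logistics SA, giving 65% + 35% = 100%.
By spousal attribution (R2), Marco Osei is treated as also owning Beatriz Osei's interest in Clearview Shipping BV, giving 27% + 11% = 38%.
Chain via Wildmere Pharma AG (R3): 35% × 45% = 15.75% of Ashford Ventures LLC.
Chain via Orion Logistics SA (R3): 100% × 11% = 11% of Ashford Ventures LLC.
Chain via Clearview Shipping BV (R3): 38% × 22% = 8.36% of Ashford Ventures LLC.
Aggregating (R1): 15.75% + 11% + 8.36% = 35.11%.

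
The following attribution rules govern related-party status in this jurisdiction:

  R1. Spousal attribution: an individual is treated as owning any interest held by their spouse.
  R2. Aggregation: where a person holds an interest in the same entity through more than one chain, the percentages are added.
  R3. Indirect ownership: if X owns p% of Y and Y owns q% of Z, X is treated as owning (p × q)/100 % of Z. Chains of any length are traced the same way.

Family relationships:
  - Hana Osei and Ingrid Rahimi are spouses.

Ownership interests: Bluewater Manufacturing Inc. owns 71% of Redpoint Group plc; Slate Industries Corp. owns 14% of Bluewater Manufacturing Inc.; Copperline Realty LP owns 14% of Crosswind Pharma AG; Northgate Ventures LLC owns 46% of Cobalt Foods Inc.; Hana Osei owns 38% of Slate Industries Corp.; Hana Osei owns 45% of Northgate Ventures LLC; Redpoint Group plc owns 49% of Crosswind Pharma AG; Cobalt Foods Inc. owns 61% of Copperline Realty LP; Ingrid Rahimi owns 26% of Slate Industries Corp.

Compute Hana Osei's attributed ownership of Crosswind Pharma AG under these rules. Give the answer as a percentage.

4.884964%

By spousal attribution (R1), Hana Osei is treated as also owning Ingrid Rahimi's interest in Slate Industries Corp, giving 38% + 26% = 64%.
Chain via Northgate Ventures LLC → Cobalt Foods Inc. → Copperline Realty LP (R3): 45% × 46% × 61% × 14% = 1.76778% of Crosswind Pharma AG.
Chain via Slate Industries Corp. → Bluewater Manufacturing Inc. → Redpoint Group plc (R3): 64% × 14% × 71% × 49% = 3.117184% of Crosswind Pharma AG.
Aggregating (R2): 1.76778% + 3.117184% = 4.884964%.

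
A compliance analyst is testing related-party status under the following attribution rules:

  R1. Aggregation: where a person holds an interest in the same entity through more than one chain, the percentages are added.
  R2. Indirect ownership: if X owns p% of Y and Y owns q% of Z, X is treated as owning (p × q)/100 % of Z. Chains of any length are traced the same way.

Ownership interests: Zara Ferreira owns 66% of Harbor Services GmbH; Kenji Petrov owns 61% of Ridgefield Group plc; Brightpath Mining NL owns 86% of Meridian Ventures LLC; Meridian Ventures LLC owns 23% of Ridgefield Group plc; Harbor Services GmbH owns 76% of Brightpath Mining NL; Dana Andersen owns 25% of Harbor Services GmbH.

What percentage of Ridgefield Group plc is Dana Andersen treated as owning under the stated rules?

3.7582%

Chain via Harbor Services GmbH → Brightpath Mining NL → Meridian Ventures LLC (R2): 25% × 76% × 86% × 23% = 3.7582% of Ridgefield Group plc.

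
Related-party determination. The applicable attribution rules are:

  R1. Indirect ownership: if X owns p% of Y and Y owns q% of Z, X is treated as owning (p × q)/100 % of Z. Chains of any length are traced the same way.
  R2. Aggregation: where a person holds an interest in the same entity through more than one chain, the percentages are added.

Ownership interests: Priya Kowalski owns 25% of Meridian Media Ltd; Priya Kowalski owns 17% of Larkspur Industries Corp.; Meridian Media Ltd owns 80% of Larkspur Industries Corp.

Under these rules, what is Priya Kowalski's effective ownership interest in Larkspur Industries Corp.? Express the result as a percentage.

Chain via Meridian Media Ltd (R1): 25% × 80% = 20% of Larkspur Industries Corp.
Direct interest in Larkspur Industries Corp: 17%.
Aggregating (R2): 20% + 17% = 37%.

37%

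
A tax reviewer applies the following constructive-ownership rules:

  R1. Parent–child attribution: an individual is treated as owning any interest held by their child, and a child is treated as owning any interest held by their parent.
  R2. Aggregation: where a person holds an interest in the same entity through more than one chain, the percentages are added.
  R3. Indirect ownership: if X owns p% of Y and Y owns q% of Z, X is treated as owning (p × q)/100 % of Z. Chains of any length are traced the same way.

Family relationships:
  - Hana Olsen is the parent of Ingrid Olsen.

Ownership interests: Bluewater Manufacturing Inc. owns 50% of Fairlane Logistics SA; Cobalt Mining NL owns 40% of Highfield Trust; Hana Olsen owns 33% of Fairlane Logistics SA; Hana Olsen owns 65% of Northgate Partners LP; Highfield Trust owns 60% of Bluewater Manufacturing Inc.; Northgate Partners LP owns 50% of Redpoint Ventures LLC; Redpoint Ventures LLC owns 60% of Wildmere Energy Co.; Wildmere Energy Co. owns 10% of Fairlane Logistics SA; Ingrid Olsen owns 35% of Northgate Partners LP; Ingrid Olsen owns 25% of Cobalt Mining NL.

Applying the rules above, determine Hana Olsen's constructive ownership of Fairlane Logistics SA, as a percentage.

39%

By parent–child attribution (R1), Hana Olsen is treated as also owning Ingrid Olsen's interest in Northgate Partners LP, giving 65% + 35% = 100%.
By parent–child attribution (R1), Hana Olsen is treated as owning Ingrid Olsen's 25% interest in Cobalt Mining NL.
Chain via Northgate Partners LP → Redpoint Ventures LLC → Wildmere Energy Co. (R3): 100% × 50% × 60% × 10% = 3% of Fairlane Logistics SA.
Direct interest in Fairlane Logistics SA: 33%.
Chain via Cobalt Mining NL → Highfield Trust → Bluewater Manufacturing Inc. (R3): 25% × 40% × 60% × 50% = 3% of Fairlane Logistics SA.
Aggregating (R2): 3% + 33% + 3% = 39%.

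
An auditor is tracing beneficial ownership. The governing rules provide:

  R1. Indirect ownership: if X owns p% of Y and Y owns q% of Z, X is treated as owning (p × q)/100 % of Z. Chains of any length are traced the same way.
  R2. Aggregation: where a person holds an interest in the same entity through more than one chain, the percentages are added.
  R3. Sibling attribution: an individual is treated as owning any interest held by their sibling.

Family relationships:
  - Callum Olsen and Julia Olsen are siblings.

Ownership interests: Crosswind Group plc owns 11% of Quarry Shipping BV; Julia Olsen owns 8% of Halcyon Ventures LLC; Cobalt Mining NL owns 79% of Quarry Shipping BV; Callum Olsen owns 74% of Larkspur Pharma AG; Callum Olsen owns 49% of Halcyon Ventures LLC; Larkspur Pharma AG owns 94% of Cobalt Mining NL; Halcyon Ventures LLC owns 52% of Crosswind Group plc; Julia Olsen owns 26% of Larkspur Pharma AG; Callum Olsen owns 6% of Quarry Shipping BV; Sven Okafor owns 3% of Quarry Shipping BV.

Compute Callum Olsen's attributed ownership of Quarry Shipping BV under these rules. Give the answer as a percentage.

By sibling attribution (R3), Callum Olsen is treated as also owning Julia Olsen's interest in Halcyon Ventures LLC, giving 49% + 8% = 57%.
By sibling attribution (R3), Callum Olsen is treated as also owning Julia Olsen's interest in Larkspur Pharma AG, giving 74% + 26% = 100%.
Chain via Halcyon Ventures LLC → Crosswind Group plc (R1): 57% × 52% × 11% = 3.2604% of Quarry Shipping BV.
Chain via Larkspur Pharma AG → Cobalt Mining NL (R1): 100% × 94% × 79% = 74.26% of Quarry Shipping BV.
Direct interest in Quarry Shipping BV: 6%.
Aggregating (R2): 3.2604% + 74.26% + 6% = 83.5204%.

83.5204%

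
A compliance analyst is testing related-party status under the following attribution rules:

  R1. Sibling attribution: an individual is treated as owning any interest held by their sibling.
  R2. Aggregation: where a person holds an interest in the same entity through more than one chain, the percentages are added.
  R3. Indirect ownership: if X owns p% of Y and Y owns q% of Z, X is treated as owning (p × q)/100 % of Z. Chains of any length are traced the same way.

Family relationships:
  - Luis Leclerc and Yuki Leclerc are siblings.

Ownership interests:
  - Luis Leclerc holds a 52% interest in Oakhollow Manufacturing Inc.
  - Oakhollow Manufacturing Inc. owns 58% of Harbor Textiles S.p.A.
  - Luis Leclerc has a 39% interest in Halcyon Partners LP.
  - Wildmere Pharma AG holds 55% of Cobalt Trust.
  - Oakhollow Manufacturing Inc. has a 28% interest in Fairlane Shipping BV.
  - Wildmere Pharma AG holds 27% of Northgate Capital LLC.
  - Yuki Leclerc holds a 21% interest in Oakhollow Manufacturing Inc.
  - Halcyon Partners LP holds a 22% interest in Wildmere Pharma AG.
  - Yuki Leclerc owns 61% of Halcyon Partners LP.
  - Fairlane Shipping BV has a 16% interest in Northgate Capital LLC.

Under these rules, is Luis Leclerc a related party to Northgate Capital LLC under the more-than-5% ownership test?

Yes

By sibling attribution (R1), Luis Leclerc is treated as also owning Yuki Leclerc's interest in Oakhollow Manufacturing Inc, giving 52% + 21% = 73%.
By sibling attribution (R1), Luis Leclerc is treated as also owning Yuki Leclerc's interest in Halcyon Partners LP, giving 39% + 61% = 100%.
Chain via Oakhollow Manufacturing Inc. → Fairlane Shipping BV (R3): 73% × 28% × 16% = 3.2704% of Northgate Capital LLC.
Chain via Halcyon Partners LP → Wildmere Pharma AG (R3): 100% × 22% × 27% = 5.94% of Northgate Capital LLC.
Aggregating (R2): 3.2704% + 5.94% = 9.2104%.
9.2104% exceeds the 5% threshold, so Luis is a related party to Northgate Capital LLC.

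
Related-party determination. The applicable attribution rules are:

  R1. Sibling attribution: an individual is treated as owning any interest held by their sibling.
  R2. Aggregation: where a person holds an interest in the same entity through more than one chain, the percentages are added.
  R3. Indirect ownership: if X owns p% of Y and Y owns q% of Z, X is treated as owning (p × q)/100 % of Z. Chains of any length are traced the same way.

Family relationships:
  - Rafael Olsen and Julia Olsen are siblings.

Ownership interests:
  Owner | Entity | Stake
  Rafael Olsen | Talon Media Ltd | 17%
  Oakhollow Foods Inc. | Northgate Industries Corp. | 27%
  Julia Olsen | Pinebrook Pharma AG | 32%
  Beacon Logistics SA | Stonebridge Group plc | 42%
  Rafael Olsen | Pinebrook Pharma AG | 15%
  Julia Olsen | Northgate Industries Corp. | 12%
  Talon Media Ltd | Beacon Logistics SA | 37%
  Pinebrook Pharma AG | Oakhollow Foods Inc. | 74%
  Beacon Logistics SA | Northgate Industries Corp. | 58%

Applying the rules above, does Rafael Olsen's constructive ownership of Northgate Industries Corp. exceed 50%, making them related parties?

By sibling attribution (R1), Rafael Olsen is treated as also owning Julia Olsen's interest in Pinebrook Pharma AG, giving 15% + 32% = 47%.
By sibling attribution (R1), Rafael Olsen is treated as owning Julia Olsen's 12% interest in Northgate Industries Corp.
Chain via Pinebrook Pharma AG → Oakhollow Foods Inc. (R3): 47% × 74% × 27% = 9.3906% of Northgate Industries Corp.
Chain via Talon Media Ltd → Beacon Logistics SA (R3): 17% × 37% × 58% = 3.6482% of Northgate Industries Corp.
Direct interest in Northgate Industries Corp: 12%.
Aggregating (R2): 9.3906% + 3.6482% + 12% = 25.0388%.
25.0388% does not exceed the 50% threshold, so Rafael is not a related party to Northgate Industries Corp.

No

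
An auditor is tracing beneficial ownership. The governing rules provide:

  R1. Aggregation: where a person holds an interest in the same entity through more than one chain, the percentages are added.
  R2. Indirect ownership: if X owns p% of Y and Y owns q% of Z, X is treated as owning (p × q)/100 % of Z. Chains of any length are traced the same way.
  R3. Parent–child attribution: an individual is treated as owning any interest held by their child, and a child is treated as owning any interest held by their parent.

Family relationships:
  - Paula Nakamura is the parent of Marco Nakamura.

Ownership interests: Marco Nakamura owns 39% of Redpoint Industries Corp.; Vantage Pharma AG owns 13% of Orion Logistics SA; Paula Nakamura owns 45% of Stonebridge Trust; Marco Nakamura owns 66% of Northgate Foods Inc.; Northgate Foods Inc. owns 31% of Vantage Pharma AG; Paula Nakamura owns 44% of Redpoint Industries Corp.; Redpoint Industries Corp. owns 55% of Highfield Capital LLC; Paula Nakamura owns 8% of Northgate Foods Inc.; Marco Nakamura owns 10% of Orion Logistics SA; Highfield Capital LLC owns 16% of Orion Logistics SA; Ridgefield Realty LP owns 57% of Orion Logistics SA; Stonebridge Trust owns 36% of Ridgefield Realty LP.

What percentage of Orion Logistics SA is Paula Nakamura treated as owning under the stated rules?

29.5202%

By parent–child attribution (R3), Paula Nakamura is treated as also owning Marco Nakamura's interest in Redpoint Industries Corp, giving 44% + 39% = 83%.
By parent–child attribution (R3), Paula Nakamura is treated as also owning Marco Nakamura's interest in Northgate Foods Inc, giving 8% + 66% = 74%.
By parent–child attribution (R3), Paula Nakamura is treated as owning Marco Nakamura's 10% interest in Orion Logistics SA.
Chain via Redpoint Industries Corp. → Highfield Capital LLC (R2): 83% × 55% × 16% = 7.304% of Orion Logistics SA.
Chain via Northgate Foods Inc. → Vantage Pharma AG (R2): 74% × 31% × 13% = 2.9822% of Orion Logistics SA.
Chain via Stonebridge Trust → Ridgefield Realty LP (R2): 45% × 36% × 57% = 9.234% of Orion Logistics SA.
Direct interest in Orion Logistics SA: 10%.
Aggregating (R1): 7.304% + 2.9822% + 9.234% + 10% = 29.5202%.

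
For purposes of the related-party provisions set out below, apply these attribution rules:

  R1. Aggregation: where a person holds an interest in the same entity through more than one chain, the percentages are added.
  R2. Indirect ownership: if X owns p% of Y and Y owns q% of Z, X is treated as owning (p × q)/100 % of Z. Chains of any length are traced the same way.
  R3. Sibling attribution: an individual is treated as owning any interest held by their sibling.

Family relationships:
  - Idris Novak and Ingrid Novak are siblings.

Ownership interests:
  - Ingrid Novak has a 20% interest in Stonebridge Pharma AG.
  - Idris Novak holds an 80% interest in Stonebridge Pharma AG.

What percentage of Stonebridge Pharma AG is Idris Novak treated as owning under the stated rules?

100%

By sibling attribution (R3), Idris Novak is treated as also owning Ingrid Novak's interest in Stonebridge Pharma AG, giving 80% + 20% = 100%.
Direct interest in Stonebridge Pharma AG: 100%.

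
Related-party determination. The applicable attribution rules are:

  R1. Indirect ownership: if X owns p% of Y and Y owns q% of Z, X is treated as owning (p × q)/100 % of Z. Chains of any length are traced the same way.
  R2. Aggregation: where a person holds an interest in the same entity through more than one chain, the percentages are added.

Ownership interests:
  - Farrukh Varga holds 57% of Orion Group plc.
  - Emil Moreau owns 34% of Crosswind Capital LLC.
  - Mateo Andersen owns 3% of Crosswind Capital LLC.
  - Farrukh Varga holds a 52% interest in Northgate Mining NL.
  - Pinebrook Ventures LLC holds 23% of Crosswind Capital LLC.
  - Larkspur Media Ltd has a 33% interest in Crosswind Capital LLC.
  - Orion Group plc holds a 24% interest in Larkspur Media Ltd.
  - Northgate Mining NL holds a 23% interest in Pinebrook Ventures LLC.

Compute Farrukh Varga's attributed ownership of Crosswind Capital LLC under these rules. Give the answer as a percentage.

Chain via Orion Group plc → Larkspur Media Ltd (R1): 57% × 24% × 33% = 4.5144% of Crosswind Capital LLC.
Chain via Northgate Mining NL → Pinebrook Ventures LLC (R1): 52% × 23% × 23% = 2.7508% of Crosswind Capital LLC.
Aggregating (R2): 4.5144% + 2.7508% = 7.2652%.

7.2652%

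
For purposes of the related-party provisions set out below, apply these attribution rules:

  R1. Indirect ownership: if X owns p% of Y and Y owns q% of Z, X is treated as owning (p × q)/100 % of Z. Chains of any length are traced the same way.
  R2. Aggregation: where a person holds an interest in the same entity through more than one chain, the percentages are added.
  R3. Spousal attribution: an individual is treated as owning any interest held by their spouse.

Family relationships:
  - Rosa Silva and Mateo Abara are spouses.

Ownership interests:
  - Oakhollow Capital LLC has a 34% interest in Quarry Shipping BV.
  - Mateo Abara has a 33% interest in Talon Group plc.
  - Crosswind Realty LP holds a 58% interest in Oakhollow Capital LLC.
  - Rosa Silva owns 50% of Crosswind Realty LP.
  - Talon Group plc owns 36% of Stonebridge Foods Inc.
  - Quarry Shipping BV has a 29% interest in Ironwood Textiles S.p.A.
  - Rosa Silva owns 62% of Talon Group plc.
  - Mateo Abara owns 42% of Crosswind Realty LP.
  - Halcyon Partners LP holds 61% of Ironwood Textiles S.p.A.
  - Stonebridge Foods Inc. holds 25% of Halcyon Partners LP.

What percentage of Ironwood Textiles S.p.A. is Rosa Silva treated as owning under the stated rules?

10.476796%

By spousal attribution (R3), Rosa Silva is treated as also owning Mateo Abara's interest in Crosswind Realty LP, giving 50% + 42% = 92%.
By spousal attribution (R3), Rosa Silva is treated as also owning Mateo Abara's interest in Talon Group plc, giving 62% + 33% = 95%.
Chain via Crosswind Realty LP → Oakhollow Capital LLC → Quarry Shipping BV (R1): 92% × 58% × 34% × 29% = 5.261296% of Ironwood Textiles S.p.A.
Chain via Talon Group plc → Stonebridge Foods Inc. → Halcyon Partners LP (R1): 95% × 36% × 25% × 61% = 5.2155% of Ironwood Textiles S.p.A.
Aggregating (R2): 5.261296% + 5.2155% = 10.476796%.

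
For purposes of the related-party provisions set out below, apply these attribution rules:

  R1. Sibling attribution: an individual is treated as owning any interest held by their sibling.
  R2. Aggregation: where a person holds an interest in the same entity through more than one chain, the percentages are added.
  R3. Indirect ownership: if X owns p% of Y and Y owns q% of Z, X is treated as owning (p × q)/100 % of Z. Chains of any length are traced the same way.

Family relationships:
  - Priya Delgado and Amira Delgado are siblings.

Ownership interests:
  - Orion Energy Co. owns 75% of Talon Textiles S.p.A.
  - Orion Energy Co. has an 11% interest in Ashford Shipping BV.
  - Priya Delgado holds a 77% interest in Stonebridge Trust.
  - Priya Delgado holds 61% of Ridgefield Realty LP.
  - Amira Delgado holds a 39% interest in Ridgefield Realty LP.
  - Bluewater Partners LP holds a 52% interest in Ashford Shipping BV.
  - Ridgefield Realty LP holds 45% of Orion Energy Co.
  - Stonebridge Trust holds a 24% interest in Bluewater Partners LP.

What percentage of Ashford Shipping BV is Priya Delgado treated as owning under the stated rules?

14.5596%

By sibling attribution (R1), Priya Delgado is treated as also owning Amira Delgado's interest in Ridgefield Realty LP, giving 61% + 39% = 100%.
Chain via Stonebridge Trust → Bluewater Partners LP (R3): 77% × 24% × 52% = 9.6096% of Ashford Shipping BV.
Chain via Ridgefield Realty LP → Orion Energy Co. (R3): 100% × 45% × 11% = 4.95% of Ashford Shipping BV.
Aggregating (R2): 9.6096% + 4.95% = 14.5596%.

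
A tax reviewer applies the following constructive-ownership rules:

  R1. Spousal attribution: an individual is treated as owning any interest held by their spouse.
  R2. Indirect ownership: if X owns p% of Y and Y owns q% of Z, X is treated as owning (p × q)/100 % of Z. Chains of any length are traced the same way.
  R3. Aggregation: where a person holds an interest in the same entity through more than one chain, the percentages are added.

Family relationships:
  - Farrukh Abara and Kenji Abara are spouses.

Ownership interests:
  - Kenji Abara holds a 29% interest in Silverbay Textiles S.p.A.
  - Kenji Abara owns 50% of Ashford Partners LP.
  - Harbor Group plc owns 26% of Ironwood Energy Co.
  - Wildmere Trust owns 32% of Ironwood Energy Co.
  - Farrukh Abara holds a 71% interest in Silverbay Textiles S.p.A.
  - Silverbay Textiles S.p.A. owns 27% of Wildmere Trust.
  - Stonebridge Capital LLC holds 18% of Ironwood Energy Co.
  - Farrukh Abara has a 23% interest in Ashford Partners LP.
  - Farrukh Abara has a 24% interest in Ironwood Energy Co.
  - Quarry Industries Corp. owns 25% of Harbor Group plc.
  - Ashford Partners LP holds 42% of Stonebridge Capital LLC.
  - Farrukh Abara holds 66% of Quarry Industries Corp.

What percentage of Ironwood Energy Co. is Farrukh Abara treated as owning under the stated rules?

By spousal attribution (R1), Farrukh Abara is treated as also owning Kenji Abara's interest in Ashford Partners LP, giving 23% + 50% = 73%.
By spousal attribution (R1), Farrukh Abara is treated as also owning Kenji Abara's interest in Silverbay Textiles S.p.A, giving 71% + 29% = 100%.
Chain via Ashford Partners LP → Stonebridge Capital LLC (R2): 73% × 42% × 18% = 5.5188% of Ironwood Energy Co.
Chain via Silverbay Textiles S.p.A. → Wildmere Trust (R2): 100% × 27% × 32% = 8.64% of Ironwood Energy Co.
Chain via Quarry Industries Corp. → Harbor Group plc (R2): 66% × 25% × 26% = 4.29% of Ironwood Energy Co.
Direct interest in Ironwood Energy Co: 24%.
Aggregating (R3): 5.5188% + 8.64% + 4.29% + 24% = 42.4488%.

42.4488%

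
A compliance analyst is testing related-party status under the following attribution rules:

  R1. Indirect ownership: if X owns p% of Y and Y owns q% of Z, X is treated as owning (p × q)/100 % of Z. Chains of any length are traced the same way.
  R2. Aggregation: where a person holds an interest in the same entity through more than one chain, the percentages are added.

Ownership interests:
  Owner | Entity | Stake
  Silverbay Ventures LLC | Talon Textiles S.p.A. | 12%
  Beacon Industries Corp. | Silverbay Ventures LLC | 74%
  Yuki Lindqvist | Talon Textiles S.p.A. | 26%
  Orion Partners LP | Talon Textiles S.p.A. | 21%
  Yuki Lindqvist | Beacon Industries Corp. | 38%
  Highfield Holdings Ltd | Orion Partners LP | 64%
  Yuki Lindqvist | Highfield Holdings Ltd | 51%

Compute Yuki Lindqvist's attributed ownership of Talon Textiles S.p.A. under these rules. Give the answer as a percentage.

Chain via Highfield Holdings Ltd → Orion Partners LP (R1): 51% × 64% × 21% = 6.8544% of Talon Textiles S.p.A.
Chain via Beacon Industries Corp. → Silverbay Ventures LLC (R1): 38% × 74% × 12% = 3.3744% of Talon Textiles S.p.A.
Direct interest in Talon Textiles S.p.A: 26%.
Aggregating (R2): 6.8544% + 3.3744% + 26% = 36.2288%.

36.2288%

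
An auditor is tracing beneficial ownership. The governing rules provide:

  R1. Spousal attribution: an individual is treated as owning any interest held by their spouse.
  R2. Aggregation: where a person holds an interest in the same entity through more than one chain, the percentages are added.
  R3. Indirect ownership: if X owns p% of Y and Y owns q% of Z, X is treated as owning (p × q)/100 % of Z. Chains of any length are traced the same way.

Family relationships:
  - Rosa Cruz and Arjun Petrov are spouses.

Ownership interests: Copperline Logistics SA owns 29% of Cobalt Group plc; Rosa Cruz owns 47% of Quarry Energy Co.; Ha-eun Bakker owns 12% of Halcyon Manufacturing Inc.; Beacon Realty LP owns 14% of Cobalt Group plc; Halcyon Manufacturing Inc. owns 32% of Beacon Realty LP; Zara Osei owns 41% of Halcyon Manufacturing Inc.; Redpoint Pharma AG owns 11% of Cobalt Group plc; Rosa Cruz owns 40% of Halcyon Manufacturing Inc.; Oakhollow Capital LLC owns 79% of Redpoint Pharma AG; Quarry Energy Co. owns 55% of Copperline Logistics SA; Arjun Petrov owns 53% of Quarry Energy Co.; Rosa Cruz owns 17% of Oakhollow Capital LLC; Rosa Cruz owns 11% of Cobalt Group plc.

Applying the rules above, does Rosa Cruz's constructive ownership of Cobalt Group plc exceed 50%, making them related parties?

No

By spousal attribution (R1), Rosa Cruz is treated as also owning Arjun Petrov's interest in Quarry Energy Co, giving 47% + 53% = 100%.
Chain via Quarry Energy Co. → Copperline Logistics SA (R3): 100% × 55% × 29% = 15.95% of Cobalt Group plc.
Chain via Oakhollow Capital LLC → Redpoint Pharma AG (R3): 17% × 79% × 11% = 1.4773% of Cobalt Group plc.
Chain via Halcyon Manufacturing Inc. → Beacon Realty LP (R3): 40% × 32% × 14% = 1.792% of Cobalt Group plc.
Direct interest in Cobalt Group plc: 11%.
Aggregating (R2): 15.95% + 1.4773% + 1.792% + 11% = 30.2193%.
30.2193% does not exceed the 50% threshold, so Rosa is not a related party to Cobalt Group plc.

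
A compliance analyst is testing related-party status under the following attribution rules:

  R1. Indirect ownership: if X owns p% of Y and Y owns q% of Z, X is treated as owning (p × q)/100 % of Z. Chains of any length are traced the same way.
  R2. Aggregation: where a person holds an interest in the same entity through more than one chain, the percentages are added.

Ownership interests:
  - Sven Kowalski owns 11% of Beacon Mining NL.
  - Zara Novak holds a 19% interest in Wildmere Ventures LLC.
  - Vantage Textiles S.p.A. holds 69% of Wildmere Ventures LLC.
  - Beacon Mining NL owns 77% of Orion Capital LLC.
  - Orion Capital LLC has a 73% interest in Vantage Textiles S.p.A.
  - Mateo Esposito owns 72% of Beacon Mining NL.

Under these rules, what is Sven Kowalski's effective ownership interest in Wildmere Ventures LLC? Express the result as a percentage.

4.266339%

Chain via Beacon Mining NL → Orion Capital LLC → Vantage Textiles S.p.A. (R1): 11% × 77% × 73% × 69% = 4.266339% of Wildmere Ventures LLC.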